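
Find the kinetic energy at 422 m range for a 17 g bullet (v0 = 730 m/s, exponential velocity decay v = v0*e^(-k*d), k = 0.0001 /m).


v = v0*exp(-k*d) = 730*exp(-0.0001*422) = 699.835 m/s
E = 0.5*m*v^2 = 0.5*0.017*699.835^2 = 4163 J

4163 J


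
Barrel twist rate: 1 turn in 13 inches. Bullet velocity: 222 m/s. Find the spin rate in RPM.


twist_m = 13*0.0254 = 0.3302 m
spin = v/twist = 222/0.3302 = 672.3198 rev/s
RPM = spin*60 = 672.3198*60 ≈ 40339 RPM

40339 RPM


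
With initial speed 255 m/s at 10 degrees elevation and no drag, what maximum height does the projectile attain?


H = (v0*sin(theta))^2 / (2g) = (255*sin(10°))^2 / (2*9.81) = 99.94 m

99.94 m


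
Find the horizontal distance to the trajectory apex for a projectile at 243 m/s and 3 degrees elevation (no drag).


R = v0^2*sin(2*theta)/g = 243^2*sin(2*3°)/9.81 = 629.185 m
apex_dist = R/2 = 629.185/2 = 314.6 m

314.6 m


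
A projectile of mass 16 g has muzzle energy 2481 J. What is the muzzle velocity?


v = sqrt(2*E/m) = sqrt(2*2481/0.016) = 556.9 m/s

556.9 m/s


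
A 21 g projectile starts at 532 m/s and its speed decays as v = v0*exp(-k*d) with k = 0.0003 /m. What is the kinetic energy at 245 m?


v = v0*exp(-k*d) = 532*exp(-0.0003*245) = 494.3 m/s
E = 0.5*m*v^2 = 0.5*0.021*494.3^2 = 2565 J

2565 J


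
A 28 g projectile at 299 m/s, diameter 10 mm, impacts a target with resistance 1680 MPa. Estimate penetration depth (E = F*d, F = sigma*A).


A = pi*(d/2)^2 = pi*(10/2)^2 = 78.5398 mm^2
E = 0.5*m*v^2 = 0.5*0.028*299^2 = 1251.61 J
depth = E/(sigma*A) = 1251.61 J / (1680 MPa * 78.5398 mm^2) = 1251.61/(1680 * 78.5398) m = 0.00948574 m ≈ 9.486 mm

9.486 mm


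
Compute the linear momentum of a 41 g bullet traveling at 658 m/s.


p = m*v = 0.041*658 = 26.98 kg·m/s

26.98 kg·m/s


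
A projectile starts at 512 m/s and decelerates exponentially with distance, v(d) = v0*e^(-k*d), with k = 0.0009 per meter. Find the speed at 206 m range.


v = v0*exp(-k*d) = 512*exp(-0.0009*206) = 425.4 m/s

425.4 m/s


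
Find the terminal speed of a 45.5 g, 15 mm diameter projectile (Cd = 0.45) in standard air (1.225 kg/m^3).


A = pi*(d/2)^2 = pi*(15/2000)^2 = 1.76715e-04 m^2
vt = sqrt(2mg/(Cd*rho*A)) = sqrt(2*0.0455*9.81/(0.45 * 1.225 * 1.76715e-04)) = 95.73 m/s

95.73 m/s


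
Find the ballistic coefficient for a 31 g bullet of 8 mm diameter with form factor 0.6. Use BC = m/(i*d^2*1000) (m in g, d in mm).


BC = m/(i*d^2*1000) = 31/(0.6 * 8^2 * 1000) = 0.0008073

0.0008073


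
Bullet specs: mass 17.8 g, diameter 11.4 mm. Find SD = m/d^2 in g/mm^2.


SD = m/d^2 = 17.8/11.4^2 = 0.137 g/mm^2

0.137 g/mm^2


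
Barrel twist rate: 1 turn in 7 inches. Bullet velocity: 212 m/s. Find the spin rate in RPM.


twist_m = 7*0.0254 = 0.1778 m
spin = v/twist = 212/0.1778 = 1192.351 rev/s
RPM = spin*60 = 1192.351*60 ≈ 71541 RPM

71541 RPM


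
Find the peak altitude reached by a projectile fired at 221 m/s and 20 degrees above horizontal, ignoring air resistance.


H = (v0*sin(theta))^2 / (2g) = (221*sin(20°))^2 / (2*9.81) = 291.2 m

291.2 m


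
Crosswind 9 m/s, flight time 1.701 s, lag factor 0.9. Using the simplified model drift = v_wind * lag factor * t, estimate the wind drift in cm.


drift = v_wind * lag * t = 9 * 0.9 * 1.701 = 13.7781 m ≈ 1378 cm

1378 cm


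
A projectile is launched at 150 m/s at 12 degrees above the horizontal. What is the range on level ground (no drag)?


R = v0^2 * sin(2*theta) / g = 150^2 * sin(2*12°) / 9.81 = 932.9 m

932.9 m


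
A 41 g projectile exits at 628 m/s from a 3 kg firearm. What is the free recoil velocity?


v_recoil = m_p * v_p / m_gun = 0.041 * 628 / 3 = 8.583 m/s

8.583 m/s


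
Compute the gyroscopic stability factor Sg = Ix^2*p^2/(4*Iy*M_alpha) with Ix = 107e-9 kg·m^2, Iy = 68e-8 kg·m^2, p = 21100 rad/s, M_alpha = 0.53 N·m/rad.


Sg = Ix^2 * p^2 / (4 * Iy * M_alpha) = (107e-9)^2 * 21100^2 / (4 * 68e-8 * 0.53) = 3.536

3.536


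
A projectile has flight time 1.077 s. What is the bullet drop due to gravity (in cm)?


drop = 0.5*g*t^2 = 0.5*9.81*1.077^2 = 5.68945 m ≈ 568.9 cm

568.9 cm


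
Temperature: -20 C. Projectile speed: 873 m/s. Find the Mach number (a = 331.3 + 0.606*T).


a = 331.3 + 0.606*(-20) = 319.18 m/s
M = v/a = 873/319.18 = 2.735

2.735


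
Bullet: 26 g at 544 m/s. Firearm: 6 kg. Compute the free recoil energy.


v_r = m_p*v_p/m_gun = 0.026*544/6 = 2.35733 m/s, E_r = 0.5*m_gun*v_r^2 = 0.5*6*2.35733^2 = 16.67 J

16.67 J


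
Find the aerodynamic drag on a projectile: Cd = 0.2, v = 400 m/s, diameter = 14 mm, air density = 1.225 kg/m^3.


A = pi*(d/2)^2 = pi*(14/2000)^2 = 1.53938e-04 m^2
Fd = 0.5*Cd*rho*A*v^2 = 0.5*0.2*1.225*1.53938e-04*400^2 = 3.017 N

3.017 N


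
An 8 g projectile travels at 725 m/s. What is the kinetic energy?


E = 0.5*m*v^2 = 0.5*0.008*725^2 = 2102 J

2102 J


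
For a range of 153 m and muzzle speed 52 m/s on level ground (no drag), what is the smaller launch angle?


sin(2*theta) = R*g/v0^2 = 153*9.81/52^2 = 0.555078, theta = arcsin(0.555078)/2 = 16.86°

16.86 degrees


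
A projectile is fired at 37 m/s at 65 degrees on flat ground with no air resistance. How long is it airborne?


T = 2*v0*sin(theta)/g = 2*37*sin(65°)/9.81 = 6.837 s

6.837 s


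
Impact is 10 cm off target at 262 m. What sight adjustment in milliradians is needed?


1 mrad subtends 1 cm per 10 m of range, so adj = error_cm / (dist_m / 10) = 10 / (262/10) = 0.3817 mrad

0.3817 mrad


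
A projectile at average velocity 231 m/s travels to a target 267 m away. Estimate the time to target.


t = d/v = 267/231 = 1.156 s

1.156 s


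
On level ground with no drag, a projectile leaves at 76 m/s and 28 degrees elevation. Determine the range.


R = v0^2 * sin(2*theta) / g = 76^2 * sin(2*28°) / 9.81 = 488.1 m

488.1 m


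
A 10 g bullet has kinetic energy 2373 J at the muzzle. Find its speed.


v = sqrt(2*E/m) = sqrt(2*2373/0.01) = 688.9 m/s

688.9 m/s


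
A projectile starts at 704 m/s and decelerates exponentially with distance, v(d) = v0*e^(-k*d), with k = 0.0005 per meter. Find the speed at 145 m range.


v = v0*exp(-k*d) = 704*exp(-0.0005*145) = 654.8 m/s

654.8 m/s


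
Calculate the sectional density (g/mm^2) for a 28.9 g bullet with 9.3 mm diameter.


SD = m/d^2 = 28.9/9.3^2 = 0.3341 g/mm^2

0.3341 g/mm^2


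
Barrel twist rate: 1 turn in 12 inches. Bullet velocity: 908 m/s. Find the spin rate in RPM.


twist_m = 12*0.0254 = 0.3048 m
spin = v/twist = 908/0.3048 = 2979.003 rev/s
RPM = spin*60 = 2979.003*60 ≈ 178740 RPM

178740 RPM


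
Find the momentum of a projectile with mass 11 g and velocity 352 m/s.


p = m*v = 0.011*352 = 3.872 kg·m/s

3.872 kg·m/s


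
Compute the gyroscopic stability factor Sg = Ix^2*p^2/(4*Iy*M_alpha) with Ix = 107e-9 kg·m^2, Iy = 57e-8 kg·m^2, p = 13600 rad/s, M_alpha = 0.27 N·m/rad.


Sg = Ix^2 * p^2 / (4 * Iy * M_alpha) = (107e-9)^2 * 13600^2 / (4 * 57e-8 * 0.27) = 3.44

3.44


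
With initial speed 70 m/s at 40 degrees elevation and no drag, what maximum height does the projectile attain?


H = (v0*sin(theta))^2 / (2g) = (70*sin(40°))^2 / (2*9.81) = 103.2 m

103.2 m


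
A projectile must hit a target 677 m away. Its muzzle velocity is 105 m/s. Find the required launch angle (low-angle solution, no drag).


sin(2*theta) = R*g/v0^2 = 677*9.81/105^2 = 0.602392, theta = arcsin(0.602392)/2 = 18.52°

18.52 degrees


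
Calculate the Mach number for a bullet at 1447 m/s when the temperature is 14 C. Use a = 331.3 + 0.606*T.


a = 331.3 + 0.606*(14) = 339.784 m/s
M = v/a = 1447/339.784 = 4.259

4.259


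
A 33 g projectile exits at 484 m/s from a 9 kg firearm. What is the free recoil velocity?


v_recoil = m_p * v_p / m_gun = 0.033 * 484 / 9 = 1.775 m/s

1.775 m/s


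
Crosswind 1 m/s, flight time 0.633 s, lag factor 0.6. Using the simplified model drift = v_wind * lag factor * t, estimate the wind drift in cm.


drift = v_wind * lag * t = 1 * 0.6 * 0.633 = 0.3798 m ≈ 37.98 cm

37.98 cm


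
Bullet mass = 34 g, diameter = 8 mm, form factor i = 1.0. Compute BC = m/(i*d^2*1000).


BC = m/(i*d^2*1000) = 34/(1.0 * 8^2 * 1000) = 0.0005313

0.0005313


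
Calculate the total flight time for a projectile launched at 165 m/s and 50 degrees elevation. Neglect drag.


T = 2*v0*sin(theta)/g = 2*165*sin(50°)/9.81 = 25.77 s

25.77 s


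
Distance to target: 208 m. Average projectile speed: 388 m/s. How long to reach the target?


t = d/v = 208/388 = 0.5361 s

0.5361 s


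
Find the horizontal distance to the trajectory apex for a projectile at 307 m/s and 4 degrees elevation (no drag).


R = v0^2*sin(2*theta)/g = 307^2*sin(2*4°)/9.81 = 1337.1 m
apex_dist = R/2 = 1337.1/2 = 668.5 m

668.5 m


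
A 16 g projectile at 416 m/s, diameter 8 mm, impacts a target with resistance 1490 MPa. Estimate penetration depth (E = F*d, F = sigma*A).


A = pi*(d/2)^2 = pi*(8/2)^2 = 50.2655 mm^2
E = 0.5*m*v^2 = 0.5*0.016*416^2 = 1384.45 J
depth = E/(sigma*A) = 1384.45 J / (1490 MPa * 50.2655 mm^2) = 1384.45/(1490 * 50.2655) m = 0.018485 m ≈ 18.49 mm

18.49 mm


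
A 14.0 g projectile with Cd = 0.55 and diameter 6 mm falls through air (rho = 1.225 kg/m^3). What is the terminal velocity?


A = pi*(d/2)^2 = pi*(6/2000)^2 = 2.82743e-05 m^2
vt = sqrt(2mg/(Cd*rho*A)) = sqrt(2*0.014*9.81/(0.55 * 1.225 * 2.82743e-05)) = 120.1 m/s

120.1 m/s


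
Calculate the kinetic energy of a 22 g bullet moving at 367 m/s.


E = 0.5*m*v^2 = 0.5*0.022*367^2 = 1482 J

1482 J


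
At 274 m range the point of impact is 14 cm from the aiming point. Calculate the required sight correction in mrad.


1 mrad subtends 1 cm per 10 m of range, so adj = error_cm / (dist_m / 10) = 14 / (274/10) = 0.5109 mrad

0.5109 mrad


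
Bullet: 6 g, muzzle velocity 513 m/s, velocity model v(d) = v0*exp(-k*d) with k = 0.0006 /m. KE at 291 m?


v = v0*exp(-k*d) = 513*exp(-0.0006*291) = 430.814 m/s
E = 0.5*m*v^2 = 0.5*0.006*430.814^2 = 556.8 J

556.8 J


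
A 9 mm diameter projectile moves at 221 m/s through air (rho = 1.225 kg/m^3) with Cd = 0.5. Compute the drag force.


A = pi*(d/2)^2 = pi*(9/2000)^2 = 6.36173e-05 m^2
Fd = 0.5*Cd*rho*A*v^2 = 0.5*0.5*1.225*6.36173e-05*221^2 = 0.9516 N

0.9516 N


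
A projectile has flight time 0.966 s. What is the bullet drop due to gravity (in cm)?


drop = 0.5*g*t^2 = 0.5*9.81*0.966^2 = 4.57713 m ≈ 457.7 cm

457.7 cm


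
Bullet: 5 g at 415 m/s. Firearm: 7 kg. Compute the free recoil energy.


v_r = m_p*v_p/m_gun = 0.005*415/7 = 0.296429 m/s, E_r = 0.5*m_gun*v_r^2 = 0.5*7*0.296429^2 = 0.3075 J

0.3075 J


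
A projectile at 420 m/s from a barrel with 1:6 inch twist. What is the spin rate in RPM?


twist_m = 6*0.0254 = 0.1524 m
spin = v/twist = 420/0.1524 = 2755.906 rev/s
RPM = spin*60 = 2755.906*60 ≈ 165354 RPM

165354 RPM


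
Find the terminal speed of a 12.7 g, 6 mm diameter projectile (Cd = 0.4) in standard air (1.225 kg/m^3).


A = pi*(d/2)^2 = pi*(6/2000)^2 = 2.82743e-05 m^2
vt = sqrt(2mg/(Cd*rho*A)) = sqrt(2*0.0127*9.81/(0.4 * 1.225 * 2.82743e-05)) = 134.1 m/s

134.1 m/s


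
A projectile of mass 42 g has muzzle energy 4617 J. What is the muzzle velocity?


v = sqrt(2*E/m) = sqrt(2*4617/0.042) = 468.9 m/s

468.9 m/s


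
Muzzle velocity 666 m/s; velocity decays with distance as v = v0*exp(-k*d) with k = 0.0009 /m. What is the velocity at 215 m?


v = v0*exp(-k*d) = 666*exp(-0.0009*215) = 548.8 m/s

548.8 m/s


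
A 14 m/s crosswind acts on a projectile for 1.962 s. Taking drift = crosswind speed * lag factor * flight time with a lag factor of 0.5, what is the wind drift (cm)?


drift = v_wind * lag * t = 14 * 0.5 * 1.962 = 13.734 m ≈ 1373 cm

1373 cm


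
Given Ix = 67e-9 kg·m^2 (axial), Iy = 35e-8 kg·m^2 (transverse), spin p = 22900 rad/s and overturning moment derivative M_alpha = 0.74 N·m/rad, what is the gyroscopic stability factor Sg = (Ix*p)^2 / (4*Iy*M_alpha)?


Sg = Ix^2 * p^2 / (4 * Iy * M_alpha) = (67e-9)^2 * 22900^2 / (4 * 35e-8 * 0.74) = 2.272

2.272


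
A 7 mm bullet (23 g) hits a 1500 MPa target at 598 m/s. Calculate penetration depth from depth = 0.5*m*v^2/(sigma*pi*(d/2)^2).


A = pi*(d/2)^2 = pi*(7/2)^2 = 38.4845 mm^2
E = 0.5*m*v^2 = 0.5*0.023*598^2 = 4112.45 J
depth = E/(sigma*A) = 4112.45 J / (1500 MPa * 38.4845 mm^2) = 4112.45/(1500 * 38.4845) m = 0.0712398 m ≈ 71.24 mm

71.24 mm


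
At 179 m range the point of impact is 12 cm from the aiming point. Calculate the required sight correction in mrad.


1 mrad subtends 1 cm per 10 m of range, so adj = error_cm / (dist_m / 10) = 12 / (179/10) = 0.6704 mrad

0.6704 mrad


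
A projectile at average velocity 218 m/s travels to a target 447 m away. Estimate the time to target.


t = d/v = 447/218 = 2.05 s

2.05 s


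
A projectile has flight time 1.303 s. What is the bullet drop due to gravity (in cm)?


drop = 0.5*g*t^2 = 0.5*9.81*1.303^2 = 8.32775 m ≈ 832.8 cm

832.8 cm


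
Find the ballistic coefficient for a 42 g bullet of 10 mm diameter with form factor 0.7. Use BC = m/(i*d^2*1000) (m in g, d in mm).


BC = m/(i*d^2*1000) = 42/(0.7 * 10^2 * 1000) = 0.0006

0.0006


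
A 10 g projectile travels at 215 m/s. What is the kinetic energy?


E = 0.5*m*v^2 = 0.5*0.01*215^2 = 231.1 J

231.1 J


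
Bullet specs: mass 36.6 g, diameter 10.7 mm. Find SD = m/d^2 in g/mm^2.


SD = m/d^2 = 36.6/10.7^2 = 0.3197 g/mm^2

0.3197 g/mm^2


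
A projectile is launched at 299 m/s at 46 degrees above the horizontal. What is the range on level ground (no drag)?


R = v0^2 * sin(2*theta) / g = 299^2 * sin(2*46°) / 9.81 = 9108 m

9108 m


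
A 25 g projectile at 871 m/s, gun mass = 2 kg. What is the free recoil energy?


v_r = m_p*v_p/m_gun = 0.025*871/2 = 10.8875 m/s, E_r = 0.5*m_gun*v_r^2 = 0.5*2*10.8875^2 = 118.5 J

118.5 J


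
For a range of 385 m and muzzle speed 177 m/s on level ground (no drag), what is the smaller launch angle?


sin(2*theta) = R*g/v0^2 = 385*9.81/177^2 = 0.120554, theta = arcsin(0.120554)/2 = 3.462°

3.462 degrees


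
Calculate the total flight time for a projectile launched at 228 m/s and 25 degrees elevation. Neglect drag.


T = 2*v0*sin(theta)/g = 2*228*sin(25°)/9.81 = 19.64 s

19.64 s


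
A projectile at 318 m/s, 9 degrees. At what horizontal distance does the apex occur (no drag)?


R = v0^2*sin(2*theta)/g = 318^2*sin(2*9°)/9.81 = 3185.43 m
apex_dist = R/2 = 3185.43/2 = 1593 m

1593 m


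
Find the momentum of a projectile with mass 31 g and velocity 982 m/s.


p = m*v = 0.031*982 = 30.44 kg·m/s

30.44 kg·m/s


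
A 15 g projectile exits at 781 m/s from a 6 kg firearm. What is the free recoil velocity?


v_recoil = m_p * v_p / m_gun = 0.015 * 781 / 6 = 1.952 m/s

1.952 m/s


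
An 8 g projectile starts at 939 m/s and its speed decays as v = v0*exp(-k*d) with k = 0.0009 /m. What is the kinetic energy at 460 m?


v = v0*exp(-k*d) = 939*exp(-0.0009*460) = 620.68 m/s
E = 0.5*m*v^2 = 0.5*0.008*620.68^2 = 1541 J

1541 J


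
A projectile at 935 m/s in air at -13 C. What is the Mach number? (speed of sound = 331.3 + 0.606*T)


a = 331.3 + 0.606*(-13) = 323.422 m/s
M = v/a = 935/323.422 = 2.891

2.891


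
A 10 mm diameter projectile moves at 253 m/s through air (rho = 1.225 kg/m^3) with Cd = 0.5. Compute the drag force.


A = pi*(d/2)^2 = pi*(10/2000)^2 = 7.85398e-05 m^2
Fd = 0.5*Cd*rho*A*v^2 = 0.5*0.5*1.225*7.85398e-05*253^2 = 1.54 N

1.54 N


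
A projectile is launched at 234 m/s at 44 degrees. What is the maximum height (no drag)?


H = (v0*sin(theta))^2 / (2g) = (234*sin(44°))^2 / (2*9.81) = 1347 m

1347 m


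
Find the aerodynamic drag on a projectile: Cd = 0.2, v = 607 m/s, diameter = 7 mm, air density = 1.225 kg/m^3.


A = pi*(d/2)^2 = pi*(7/2000)^2 = 3.84845e-05 m^2
Fd = 0.5*Cd*rho*A*v^2 = 0.5*0.2*1.225*3.84845e-05*607^2 = 1.737 N

1.737 N


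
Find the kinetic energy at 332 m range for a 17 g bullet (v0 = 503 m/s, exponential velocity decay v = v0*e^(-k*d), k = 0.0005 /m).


v = v0*exp(-k*d) = 503*exp(-0.0005*332) = 426.064 m/s
E = 0.5*m*v^2 = 0.5*0.017*426.064^2 = 1543 J

1543 J


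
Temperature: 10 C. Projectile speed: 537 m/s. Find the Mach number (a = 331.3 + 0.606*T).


a = 331.3 + 0.606*(10) = 337.36 m/s
M = v/a = 537/337.36 = 1.592

1.592


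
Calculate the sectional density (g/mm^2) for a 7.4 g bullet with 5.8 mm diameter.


SD = m/d^2 = 7.4/5.8^2 = 0.22 g/mm^2

0.22 g/mm^2


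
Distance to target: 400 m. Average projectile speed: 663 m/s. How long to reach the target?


t = d/v = 400/663 = 0.6033 s

0.6033 s


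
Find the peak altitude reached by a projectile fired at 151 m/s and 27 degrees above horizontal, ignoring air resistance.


H = (v0*sin(theta))^2 / (2g) = (151*sin(27°))^2 / (2*9.81) = 239.5 m

239.5 m


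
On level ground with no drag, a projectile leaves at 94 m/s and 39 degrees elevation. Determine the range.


R = v0^2 * sin(2*theta) / g = 94^2 * sin(2*39°) / 9.81 = 881 m

881 m


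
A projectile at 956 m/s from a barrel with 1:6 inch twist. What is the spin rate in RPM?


twist_m = 6*0.0254 = 0.1524 m
spin = v/twist = 956/0.1524 = 6272.966 rev/s
RPM = spin*60 = 6272.966*60 ≈ 376378 RPM

376378 RPM


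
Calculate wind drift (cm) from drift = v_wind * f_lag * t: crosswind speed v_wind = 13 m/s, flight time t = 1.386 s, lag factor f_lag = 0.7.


drift = v_wind * lag * t = 13 * 0.7 * 1.386 = 12.6126 m ≈ 1261 cm

1261 cm


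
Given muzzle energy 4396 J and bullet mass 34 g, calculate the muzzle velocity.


v = sqrt(2*E/m) = sqrt(2*4396/0.034) = 508.5 m/s

508.5 m/s


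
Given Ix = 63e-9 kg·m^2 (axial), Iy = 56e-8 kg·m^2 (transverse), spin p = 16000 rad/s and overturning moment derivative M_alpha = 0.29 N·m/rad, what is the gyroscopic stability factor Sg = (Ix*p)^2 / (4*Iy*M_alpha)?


Sg = Ix^2 * p^2 / (4 * Iy * M_alpha) = (63e-9)^2 * 16000^2 / (4 * 56e-8 * 0.29) = 1.564

1.564


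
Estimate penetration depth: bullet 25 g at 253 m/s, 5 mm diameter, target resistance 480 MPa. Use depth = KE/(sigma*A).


A = pi*(d/2)^2 = pi*(5/2)^2 = 19.635 mm^2
E = 0.5*m*v^2 = 0.5*0.025*253^2 = 800.113 J
depth = E/(sigma*A) = 800.113 J / (480 MPa * 19.635 mm^2) = 800.113/(480 * 19.635) m = 0.0848946 m ≈ 84.89 mm

84.89 mm


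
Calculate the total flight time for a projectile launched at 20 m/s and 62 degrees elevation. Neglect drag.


T = 2*v0*sin(theta)/g = 2*20*sin(62°)/9.81 = 3.6 s

3.6 s


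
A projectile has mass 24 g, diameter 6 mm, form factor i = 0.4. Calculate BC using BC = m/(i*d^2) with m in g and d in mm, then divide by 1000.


BC = m/(i*d^2*1000) = 24/(0.4 * 6^2 * 1000) = 0.001667

0.001667


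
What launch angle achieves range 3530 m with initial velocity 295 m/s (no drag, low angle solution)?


sin(2*theta) = R*g/v0^2 = 3530*9.81/295^2 = 0.397924, theta = arcsin(0.397924)/2 = 11.72°

11.72 degrees


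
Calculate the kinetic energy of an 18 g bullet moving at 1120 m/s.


E = 0.5*m*v^2 = 0.5*0.018*1120^2 = 11290 J

11290 J


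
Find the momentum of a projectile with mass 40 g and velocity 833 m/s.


p = m*v = 0.04*833 = 33.32 kg·m/s

33.32 kg·m/s


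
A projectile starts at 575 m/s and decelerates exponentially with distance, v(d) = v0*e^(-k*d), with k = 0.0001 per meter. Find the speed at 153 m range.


v = v0*exp(-k*d) = 575*exp(-0.0001*153) = 566.3 m/s

566.3 m/s


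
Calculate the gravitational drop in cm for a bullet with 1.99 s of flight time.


drop = 0.5*g*t^2 = 0.5*9.81*1.99^2 = 19.4243 m ≈ 1942 cm

1942 cm


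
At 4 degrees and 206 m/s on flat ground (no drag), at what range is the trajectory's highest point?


R = v0^2*sin(2*theta)/g = 206^2*sin(2*4°)/9.81 = 602.034 m
apex_dist = R/2 = 602.034/2 = 301 m

301 m


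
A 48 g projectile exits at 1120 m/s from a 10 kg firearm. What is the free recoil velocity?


v_recoil = m_p * v_p / m_gun = 0.048 * 1120 / 10 = 5.376 m/s

5.376 m/s


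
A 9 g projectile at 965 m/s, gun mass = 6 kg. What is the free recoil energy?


v_r = m_p*v_p/m_gun = 0.009*965/6 = 1.4475 m/s, E_r = 0.5*m_gun*v_r^2 = 0.5*6*1.4475^2 = 6.286 J

6.286 J


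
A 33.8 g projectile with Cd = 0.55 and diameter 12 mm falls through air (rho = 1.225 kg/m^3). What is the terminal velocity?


A = pi*(d/2)^2 = pi*(12/2000)^2 = 1.13097e-04 m^2
vt = sqrt(2mg/(Cd*rho*A)) = sqrt(2*0.0338*9.81/(0.55 * 1.225 * 1.13097e-04)) = 93.29 m/s

93.29 m/s


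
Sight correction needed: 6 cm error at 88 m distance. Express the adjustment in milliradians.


1 mrad subtends 1 cm per 10 m of range, so adj = error_cm / (dist_m / 10) = 6 / (88/10) = 0.6818 mrad

0.6818 mrad


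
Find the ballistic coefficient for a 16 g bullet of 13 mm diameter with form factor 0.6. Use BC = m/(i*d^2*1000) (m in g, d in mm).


BC = m/(i*d^2*1000) = 16/(0.6 * 13^2 * 1000) = 0.0001578

0.0001578


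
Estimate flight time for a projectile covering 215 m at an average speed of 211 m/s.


t = d/v = 215/211 = 1.019 s

1.019 s


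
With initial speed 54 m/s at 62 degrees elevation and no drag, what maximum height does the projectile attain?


H = (v0*sin(theta))^2 / (2g) = (54*sin(62°))^2 / (2*9.81) = 115.9 m

115.9 m


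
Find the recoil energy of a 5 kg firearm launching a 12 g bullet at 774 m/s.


v_r = m_p*v_p/m_gun = 0.012*774/5 = 1.8576 m/s, E_r = 0.5*m_gun*v_r^2 = 0.5*5*1.8576^2 = 8.627 J

8.627 J


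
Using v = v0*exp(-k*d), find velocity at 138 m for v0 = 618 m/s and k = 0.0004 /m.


v = v0*exp(-k*d) = 618*exp(-0.0004*138) = 584.8 m/s

584.8 m/s


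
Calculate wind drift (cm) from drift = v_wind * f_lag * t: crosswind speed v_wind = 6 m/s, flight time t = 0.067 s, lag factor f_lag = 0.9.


drift = v_wind * lag * t = 6 * 0.9 * 0.067 = 0.3618 m ≈ 36.18 cm

36.18 cm


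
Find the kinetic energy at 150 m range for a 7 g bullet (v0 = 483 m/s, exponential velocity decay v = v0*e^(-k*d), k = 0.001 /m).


v = v0*exp(-k*d) = 483*exp(-0.001*150) = 415.722 m/s
E = 0.5*m*v^2 = 0.5*0.007*415.722^2 = 604.9 J

604.9 J


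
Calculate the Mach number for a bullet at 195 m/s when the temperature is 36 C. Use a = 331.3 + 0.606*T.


a = 331.3 + 0.606*(36) = 353.116 m/s
M = v/a = 195/353.116 = 0.5522

0.5522


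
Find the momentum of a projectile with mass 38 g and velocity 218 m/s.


p = m*v = 0.038*218 = 8.284 kg·m/s

8.284 kg·m/s


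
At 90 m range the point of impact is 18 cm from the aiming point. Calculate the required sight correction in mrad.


1 mrad subtends 1 cm per 10 m of range, so adj = error_cm / (dist_m / 10) = 18 / (90/10) = 2 mrad

2 mrad


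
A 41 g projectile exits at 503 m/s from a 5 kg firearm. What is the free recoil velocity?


v_recoil = m_p * v_p / m_gun = 0.041 * 503 / 5 = 4.125 m/s

4.125 m/s


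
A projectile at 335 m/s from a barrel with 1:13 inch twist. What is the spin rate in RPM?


twist_m = 13*0.0254 = 0.3302 m
spin = v/twist = 335/0.3302 = 1014.537 rev/s
RPM = spin*60 = 1014.537*60 ≈ 60872 RPM

60872 RPM


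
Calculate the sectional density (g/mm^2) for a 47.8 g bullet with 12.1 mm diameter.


SD = m/d^2 = 47.8/12.1^2 = 0.3265 g/mm^2

0.3265 g/mm^2


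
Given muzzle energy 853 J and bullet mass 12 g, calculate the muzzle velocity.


v = sqrt(2*E/m) = sqrt(2*853/0.012) = 377 m/s

377 m/s


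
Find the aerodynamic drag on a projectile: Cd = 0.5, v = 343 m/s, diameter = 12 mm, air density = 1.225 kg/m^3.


A = pi*(d/2)^2 = pi*(12/2000)^2 = 1.13097e-04 m^2
Fd = 0.5*Cd*rho*A*v^2 = 0.5*0.5*1.225*1.13097e-04*343^2 = 4.075 N

4.075 N


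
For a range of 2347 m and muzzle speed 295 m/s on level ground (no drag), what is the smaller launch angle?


sin(2*theta) = R*g/v0^2 = 2347*9.81/295^2 = 0.264568, theta = arcsin(0.264568)/2 = 7.671°

7.671 degrees


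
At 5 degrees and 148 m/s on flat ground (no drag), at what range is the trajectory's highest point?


R = v0^2*sin(2*theta)/g = 148^2*sin(2*5°)/9.81 = 387.726 m
apex_dist = R/2 = 387.726/2 = 193.9 m

193.9 m


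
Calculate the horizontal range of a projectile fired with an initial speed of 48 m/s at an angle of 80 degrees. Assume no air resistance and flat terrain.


R = v0^2 * sin(2*theta) / g = 48^2 * sin(2*80°) / 9.81 = 80.33 m

80.33 m


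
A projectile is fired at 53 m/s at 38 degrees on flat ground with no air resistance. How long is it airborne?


T = 2*v0*sin(theta)/g = 2*53*sin(38°)/9.81 = 6.652 s

6.652 s


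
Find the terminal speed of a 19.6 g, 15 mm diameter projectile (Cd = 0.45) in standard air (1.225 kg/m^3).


A = pi*(d/2)^2 = pi*(15/2000)^2 = 1.76715e-04 m^2
vt = sqrt(2mg/(Cd*rho*A)) = sqrt(2*0.0196*9.81/(0.45 * 1.225 * 1.76715e-04)) = 62.83 m/s

62.83 m/s


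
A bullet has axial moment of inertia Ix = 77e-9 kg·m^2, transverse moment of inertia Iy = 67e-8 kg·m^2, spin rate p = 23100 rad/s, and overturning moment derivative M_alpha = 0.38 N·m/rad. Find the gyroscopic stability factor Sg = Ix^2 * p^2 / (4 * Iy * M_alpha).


Sg = Ix^2 * p^2 / (4 * Iy * M_alpha) = (77e-9)^2 * 23100^2 / (4 * 67e-8 * 0.38) = 3.107

3.107


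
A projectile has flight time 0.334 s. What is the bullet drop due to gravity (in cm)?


drop = 0.5*g*t^2 = 0.5*9.81*0.334^2 = 0.547182 m ≈ 54.72 cm

54.72 cm


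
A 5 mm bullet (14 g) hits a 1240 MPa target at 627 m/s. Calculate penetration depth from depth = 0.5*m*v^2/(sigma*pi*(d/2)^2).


A = pi*(d/2)^2 = pi*(5/2)^2 = 19.635 mm^2
E = 0.5*m*v^2 = 0.5*0.014*627^2 = 2751.9 J
depth = E/(sigma*A) = 2751.9 J / (1240 MPa * 19.635 mm^2) = 2751.9/(1240 * 19.635) m = 0.113027 m ≈ 113 mm

113 mm


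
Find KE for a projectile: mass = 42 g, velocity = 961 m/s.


E = 0.5*m*v^2 = 0.5*0.042*961^2 = 19394 J

19394 J


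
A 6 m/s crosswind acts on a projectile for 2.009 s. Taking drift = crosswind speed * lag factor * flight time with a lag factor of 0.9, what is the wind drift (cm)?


drift = v_wind * lag * t = 6 * 0.9 * 2.009 = 10.8486 m ≈ 1085 cm

1085 cm


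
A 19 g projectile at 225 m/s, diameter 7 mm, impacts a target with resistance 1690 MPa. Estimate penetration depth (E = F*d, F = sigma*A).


A = pi*(d/2)^2 = pi*(7/2)^2 = 38.4845 mm^2
E = 0.5*m*v^2 = 0.5*0.019*225^2 = 480.938 J
depth = E/(sigma*A) = 480.938 J / (1690 MPa * 38.4845 mm^2) = 480.938/(1690 * 38.4845) m = 0.00739462 m ≈ 7.395 mm

7.395 mm


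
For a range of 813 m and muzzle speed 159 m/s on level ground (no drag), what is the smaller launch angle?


sin(2*theta) = R*g/v0^2 = 813*9.81/159^2 = 0.315475, theta = arcsin(0.315475)/2 = 9.195°

9.195 degrees


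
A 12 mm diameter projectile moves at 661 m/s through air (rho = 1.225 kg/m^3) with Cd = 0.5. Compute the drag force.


A = pi*(d/2)^2 = pi*(12/2000)^2 = 1.13097e-04 m^2
Fd = 0.5*Cd*rho*A*v^2 = 0.5*0.5*1.225*1.13097e-04*661^2 = 15.13 N

15.13 N


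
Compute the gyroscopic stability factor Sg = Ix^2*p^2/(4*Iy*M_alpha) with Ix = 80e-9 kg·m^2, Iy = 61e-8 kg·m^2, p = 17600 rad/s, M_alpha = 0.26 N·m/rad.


Sg = Ix^2 * p^2 / (4 * Iy * M_alpha) = (80e-9)^2 * 17600^2 / (4 * 61e-8 * 0.26) = 3.125

3.125


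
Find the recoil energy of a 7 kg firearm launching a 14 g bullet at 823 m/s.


v_r = m_p*v_p/m_gun = 0.014*823/7 = 1.646 m/s, E_r = 0.5*m_gun*v_r^2 = 0.5*7*1.646^2 = 9.483 J

9.483 J


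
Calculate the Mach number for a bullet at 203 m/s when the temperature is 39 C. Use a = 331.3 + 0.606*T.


a = 331.3 + 0.606*(39) = 354.934 m/s
M = v/a = 203/354.934 = 0.5719

0.5719


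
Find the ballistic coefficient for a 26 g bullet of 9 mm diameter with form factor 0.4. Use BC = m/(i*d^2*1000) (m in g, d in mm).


BC = m/(i*d^2*1000) = 26/(0.4 * 9^2 * 1000) = 0.0008025

0.0008025


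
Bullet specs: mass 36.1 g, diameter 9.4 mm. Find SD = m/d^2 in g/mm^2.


SD = m/d^2 = 36.1/9.4^2 = 0.4086 g/mm^2

0.4086 g/mm^2


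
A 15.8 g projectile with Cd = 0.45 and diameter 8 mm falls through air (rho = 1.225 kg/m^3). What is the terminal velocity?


A = pi*(d/2)^2 = pi*(8/2000)^2 = 5.02655e-05 m^2
vt = sqrt(2mg/(Cd*rho*A)) = sqrt(2*0.0158*9.81/(0.45 * 1.225 * 5.02655e-05)) = 105.8 m/s

105.8 m/s


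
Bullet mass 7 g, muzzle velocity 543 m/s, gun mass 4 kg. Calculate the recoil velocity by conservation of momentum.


v_recoil = m_p * v_p / m_gun = 0.007 * 543 / 4 = 0.9503 m/s

0.9503 m/s


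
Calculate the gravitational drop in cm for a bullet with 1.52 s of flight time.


drop = 0.5*g*t^2 = 0.5*9.81*1.52^2 = 11.3325 m ≈ 1133 cm

1133 cm


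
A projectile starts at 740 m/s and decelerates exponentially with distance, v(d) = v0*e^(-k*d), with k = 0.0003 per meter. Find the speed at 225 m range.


v = v0*exp(-k*d) = 740*exp(-0.0003*225) = 691.7 m/s

691.7 m/s


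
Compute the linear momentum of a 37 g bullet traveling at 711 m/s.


p = m*v = 0.037*711 = 26.31 kg·m/s

26.31 kg·m/s


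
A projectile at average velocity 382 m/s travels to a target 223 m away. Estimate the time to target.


t = d/v = 223/382 = 0.5838 s

0.5838 s


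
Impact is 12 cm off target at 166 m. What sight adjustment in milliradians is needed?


1 mrad subtends 1 cm per 10 m of range, so adj = error_cm / (dist_m / 10) = 12 / (166/10) = 0.7229 mrad

0.7229 mrad


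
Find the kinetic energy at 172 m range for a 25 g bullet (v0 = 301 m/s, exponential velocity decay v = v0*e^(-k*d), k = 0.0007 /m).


v = v0*exp(-k*d) = 301*exp(-0.0007*172) = 266.856 m/s
E = 0.5*m*v^2 = 0.5*0.025*266.856^2 = 890.2 J

890.2 J


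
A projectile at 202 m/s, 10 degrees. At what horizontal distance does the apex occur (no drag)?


R = v0^2*sin(2*theta)/g = 202^2*sin(2*10°)/9.81 = 1422.61 m
apex_dist = R/2 = 1422.61/2 = 711.3 m

711.3 m


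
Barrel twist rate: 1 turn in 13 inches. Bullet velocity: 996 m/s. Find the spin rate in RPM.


twist_m = 13*0.0254 = 0.3302 m
spin = v/twist = 996/0.3302 = 3016.354 rev/s
RPM = spin*60 = 3016.354*60 ≈ 180981 RPM

180981 RPM


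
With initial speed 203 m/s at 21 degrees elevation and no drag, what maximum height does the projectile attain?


H = (v0*sin(theta))^2 / (2g) = (203*sin(21°))^2 / (2*9.81) = 269.7 m

269.7 m


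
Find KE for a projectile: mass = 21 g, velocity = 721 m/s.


E = 0.5*m*v^2 = 0.5*0.021*721^2 = 5458 J

5458 J


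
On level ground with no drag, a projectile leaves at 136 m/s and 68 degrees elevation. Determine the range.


R = v0^2 * sin(2*theta) / g = 136^2 * sin(2*68°) / 9.81 = 1310 m

1310 m


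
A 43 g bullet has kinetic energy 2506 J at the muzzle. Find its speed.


v = sqrt(2*E/m) = sqrt(2*2506/0.043) = 341.4 m/s

341.4 m/s


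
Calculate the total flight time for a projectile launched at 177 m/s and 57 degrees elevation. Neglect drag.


T = 2*v0*sin(theta)/g = 2*177*sin(57°)/9.81 = 30.26 s

30.26 s


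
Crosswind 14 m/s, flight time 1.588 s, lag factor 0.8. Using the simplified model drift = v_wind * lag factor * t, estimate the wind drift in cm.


drift = v_wind * lag * t = 14 * 0.8 * 1.588 = 17.7856 m ≈ 1779 cm

1779 cm


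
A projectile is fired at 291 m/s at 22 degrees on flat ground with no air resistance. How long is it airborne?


T = 2*v0*sin(theta)/g = 2*291*sin(22°)/9.81 = 22.22 s

22.22 s


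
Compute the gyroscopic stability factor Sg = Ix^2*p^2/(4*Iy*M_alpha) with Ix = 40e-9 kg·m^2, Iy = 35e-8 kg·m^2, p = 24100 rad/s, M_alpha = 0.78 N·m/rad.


Sg = Ix^2 * p^2 / (4 * Iy * M_alpha) = (40e-9)^2 * 24100^2 / (4 * 35e-8 * 0.78) = 0.851

0.851


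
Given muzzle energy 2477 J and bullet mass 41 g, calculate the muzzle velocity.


v = sqrt(2*E/m) = sqrt(2*2477/0.041) = 347.6 m/s

347.6 m/s


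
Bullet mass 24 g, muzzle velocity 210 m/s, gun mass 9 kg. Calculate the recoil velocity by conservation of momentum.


v_recoil = m_p * v_p / m_gun = 0.024 * 210 / 9 = 0.56 m/s

0.56 m/s


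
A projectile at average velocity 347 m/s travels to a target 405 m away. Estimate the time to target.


t = d/v = 405/347 = 1.167 s

1.167 s


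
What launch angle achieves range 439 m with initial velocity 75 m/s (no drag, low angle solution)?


sin(2*theta) = R*g/v0^2 = 439*9.81/75^2 = 0.765616, theta = arcsin(0.765616)/2 = 24.98°

24.98 degrees


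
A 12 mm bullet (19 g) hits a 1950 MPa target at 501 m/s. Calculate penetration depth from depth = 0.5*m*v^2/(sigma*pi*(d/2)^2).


A = pi*(d/2)^2 = pi*(12/2)^2 = 113.097 mm^2
E = 0.5*m*v^2 = 0.5*0.019*501^2 = 2384.51 J
depth = E/(sigma*A) = 2384.51 J / (1950 MPa * 113.097 mm^2) = 2384.51/(1950 * 113.097) m = 0.0108122 m ≈ 10.81 mm

10.81 mm


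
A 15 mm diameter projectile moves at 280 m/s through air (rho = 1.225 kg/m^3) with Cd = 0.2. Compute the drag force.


A = pi*(d/2)^2 = pi*(15/2000)^2 = 1.76715e-04 m^2
Fd = 0.5*Cd*rho*A*v^2 = 0.5*0.2*1.225*1.76715e-04*280^2 = 1.697 N

1.697 N


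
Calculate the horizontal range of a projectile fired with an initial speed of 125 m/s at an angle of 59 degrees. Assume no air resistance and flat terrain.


R = v0^2 * sin(2*theta) / g = 125^2 * sin(2*59°) / 9.81 = 1406 m

1406 m


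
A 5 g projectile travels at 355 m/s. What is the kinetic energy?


E = 0.5*m*v^2 = 0.5*0.005*355^2 = 315.1 J

315.1 J


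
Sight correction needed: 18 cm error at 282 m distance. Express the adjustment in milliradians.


1 mrad subtends 1 cm per 10 m of range, so adj = error_cm / (dist_m / 10) = 18 / (282/10) = 0.6383 mrad

0.6383 mrad


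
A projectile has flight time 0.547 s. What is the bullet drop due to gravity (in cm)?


drop = 0.5*g*t^2 = 0.5*9.81*0.547^2 = 1.46762 m ≈ 146.8 cm

146.8 cm


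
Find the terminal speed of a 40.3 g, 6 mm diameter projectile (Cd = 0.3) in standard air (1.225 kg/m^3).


A = pi*(d/2)^2 = pi*(6/2000)^2 = 2.82743e-05 m^2
vt = sqrt(2mg/(Cd*rho*A)) = sqrt(2*0.0403*9.81/(0.3 * 1.225 * 2.82743e-05)) = 275.9 m/s

275.9 m/s


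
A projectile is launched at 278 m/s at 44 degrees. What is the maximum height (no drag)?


H = (v0*sin(theta))^2 / (2g) = (278*sin(44°))^2 / (2*9.81) = 1901 m

1901 m


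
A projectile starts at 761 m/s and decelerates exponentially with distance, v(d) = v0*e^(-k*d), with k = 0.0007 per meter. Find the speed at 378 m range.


v = v0*exp(-k*d) = 761*exp(-0.0007*378) = 584.1 m/s

584.1 m/s


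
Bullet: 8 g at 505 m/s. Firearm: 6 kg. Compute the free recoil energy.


v_r = m_p*v_p/m_gun = 0.008*505/6 = 0.673333 m/s, E_r = 0.5*m_gun*v_r^2 = 0.5*6*0.673333^2 = 1.36 J

1.36 J


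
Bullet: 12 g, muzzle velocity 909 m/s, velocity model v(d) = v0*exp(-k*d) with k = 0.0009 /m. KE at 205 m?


v = v0*exp(-k*d) = 909*exp(-0.0009*205) = 755.852 m/s
E = 0.5*m*v^2 = 0.5*0.012*755.852^2 = 3428 J

3428 J


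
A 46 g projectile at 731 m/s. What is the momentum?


p = m*v = 0.046*731 = 33.63 kg·m/s

33.63 kg·m/s


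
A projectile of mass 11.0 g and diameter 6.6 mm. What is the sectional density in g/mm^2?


SD = m/d^2 = 11.0/6.6^2 = 0.2525 g/mm^2

0.2525 g/mm^2


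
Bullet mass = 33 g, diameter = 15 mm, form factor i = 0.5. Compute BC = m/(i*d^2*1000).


BC = m/(i*d^2*1000) = 33/(0.5 * 15^2 * 1000) = 0.0002933

0.0002933


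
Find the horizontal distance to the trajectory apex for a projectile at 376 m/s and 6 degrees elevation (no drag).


R = v0^2*sin(2*theta)/g = 376^2*sin(2*6°)/9.81 = 2996.3 m
apex_dist = R/2 = 2996.3/2 = 1498 m

1498 m


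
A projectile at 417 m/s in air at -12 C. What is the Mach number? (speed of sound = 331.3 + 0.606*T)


a = 331.3 + 0.606*(-12) = 324.028 m/s
M = v/a = 417/324.028 = 1.287

1.287


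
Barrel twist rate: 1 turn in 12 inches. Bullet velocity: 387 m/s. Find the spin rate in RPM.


twist_m = 12*0.0254 = 0.3048 m
spin = v/twist = 387/0.3048 = 1269.685 rev/s
RPM = spin*60 = 1269.685*60 ≈ 76181 RPM

76181 RPM


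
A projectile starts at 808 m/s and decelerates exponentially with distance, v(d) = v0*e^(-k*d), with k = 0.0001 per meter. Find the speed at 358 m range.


v = v0*exp(-k*d) = 808*exp(-0.0001*358) = 779.6 m/s

779.6 m/s


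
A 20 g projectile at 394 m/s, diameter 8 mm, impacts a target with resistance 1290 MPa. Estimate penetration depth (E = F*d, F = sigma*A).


A = pi*(d/2)^2 = pi*(8/2)^2 = 50.2655 mm^2
E = 0.5*m*v^2 = 0.5*0.02*394^2 = 1552.36 J
depth = E/(sigma*A) = 1552.36 J / (1290 MPa * 50.2655 mm^2) = 1552.36/(1290 * 50.2655) m = 0.0239405 m ≈ 23.94 mm

23.94 mm


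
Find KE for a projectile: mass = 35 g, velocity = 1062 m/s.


E = 0.5*m*v^2 = 0.5*0.035*1062^2 = 19737 J

19737 J


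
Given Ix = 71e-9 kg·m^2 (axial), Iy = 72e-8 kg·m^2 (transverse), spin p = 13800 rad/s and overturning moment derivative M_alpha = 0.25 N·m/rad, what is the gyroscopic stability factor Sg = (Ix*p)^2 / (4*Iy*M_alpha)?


Sg = Ix^2 * p^2 / (4 * Iy * M_alpha) = (71e-9)^2 * 13800^2 / (4 * 72e-8 * 0.25) = 1.333

1.333


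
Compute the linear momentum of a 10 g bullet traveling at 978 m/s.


p = m*v = 0.01*978 = 9.78 kg·m/s

9.78 kg·m/s


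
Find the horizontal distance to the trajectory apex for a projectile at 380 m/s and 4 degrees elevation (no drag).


R = v0^2*sin(2*theta)/g = 380^2*sin(2*4°)/9.81 = 2048.58 m
apex_dist = R/2 = 2048.58/2 = 1024 m

1024 m


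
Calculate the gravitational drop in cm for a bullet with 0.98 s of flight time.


drop = 0.5*g*t^2 = 0.5*9.81*0.98^2 = 4.71076 m ≈ 471.1 cm

471.1 cm


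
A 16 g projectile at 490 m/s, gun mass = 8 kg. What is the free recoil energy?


v_r = m_p*v_p/m_gun = 0.016*490/8 = 0.98 m/s, E_r = 0.5*m_gun*v_r^2 = 0.5*8*0.98^2 = 3.842 J

3.842 J


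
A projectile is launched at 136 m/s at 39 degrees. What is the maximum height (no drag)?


H = (v0*sin(theta))^2 / (2g) = (136*sin(39°))^2 / (2*9.81) = 373.4 m

373.4 m


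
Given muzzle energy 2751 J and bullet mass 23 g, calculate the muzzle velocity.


v = sqrt(2*E/m) = sqrt(2*2751/0.023) = 489.1 m/s

489.1 m/s


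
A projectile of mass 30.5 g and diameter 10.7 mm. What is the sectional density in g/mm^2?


SD = m/d^2 = 30.5/10.7^2 = 0.2664 g/mm^2

0.2664 g/mm^2


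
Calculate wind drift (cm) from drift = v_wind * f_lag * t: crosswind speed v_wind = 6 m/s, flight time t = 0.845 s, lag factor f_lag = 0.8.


drift = v_wind * lag * t = 6 * 0.8 * 0.845 = 4.056 m ≈ 405.6 cm

405.6 cm


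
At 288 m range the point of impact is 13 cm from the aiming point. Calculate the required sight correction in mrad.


1 mrad subtends 1 cm per 10 m of range, so adj = error_cm / (dist_m / 10) = 13 / (288/10) = 0.4514 mrad

0.4514 mrad


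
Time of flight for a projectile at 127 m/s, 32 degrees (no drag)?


T = 2*v0*sin(theta)/g = 2*127*sin(32°)/9.81 = 13.72 s

13.72 s


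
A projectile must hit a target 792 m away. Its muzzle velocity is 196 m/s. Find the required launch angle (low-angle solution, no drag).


sin(2*theta) = R*g/v0^2 = 792*9.81/196^2 = 0.202247, theta = arcsin(0.202247)/2 = 5.834°

5.834 degrees


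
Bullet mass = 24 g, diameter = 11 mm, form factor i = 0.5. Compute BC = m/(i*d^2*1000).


BC = m/(i*d^2*1000) = 24/(0.5 * 11^2 * 1000) = 0.0003967

0.0003967


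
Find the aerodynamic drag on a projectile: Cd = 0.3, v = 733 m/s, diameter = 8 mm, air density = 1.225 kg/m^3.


A = pi*(d/2)^2 = pi*(8/2000)^2 = 5.02655e-05 m^2
Fd = 0.5*Cd*rho*A*v^2 = 0.5*0.3*1.225*5.02655e-05*733^2 = 4.963 N

4.963 N


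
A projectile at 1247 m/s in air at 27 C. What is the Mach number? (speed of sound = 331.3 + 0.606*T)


a = 331.3 + 0.606*(27) = 347.662 m/s
M = v/a = 1247/347.662 = 3.587

3.587


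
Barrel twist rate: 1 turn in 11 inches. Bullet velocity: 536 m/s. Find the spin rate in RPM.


twist_m = 11*0.0254 = 0.2794 m
spin = v/twist = 536/0.2794 = 1918.397 rev/s
RPM = spin*60 = 1918.397*60 ≈ 115104 RPM

115104 RPM
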